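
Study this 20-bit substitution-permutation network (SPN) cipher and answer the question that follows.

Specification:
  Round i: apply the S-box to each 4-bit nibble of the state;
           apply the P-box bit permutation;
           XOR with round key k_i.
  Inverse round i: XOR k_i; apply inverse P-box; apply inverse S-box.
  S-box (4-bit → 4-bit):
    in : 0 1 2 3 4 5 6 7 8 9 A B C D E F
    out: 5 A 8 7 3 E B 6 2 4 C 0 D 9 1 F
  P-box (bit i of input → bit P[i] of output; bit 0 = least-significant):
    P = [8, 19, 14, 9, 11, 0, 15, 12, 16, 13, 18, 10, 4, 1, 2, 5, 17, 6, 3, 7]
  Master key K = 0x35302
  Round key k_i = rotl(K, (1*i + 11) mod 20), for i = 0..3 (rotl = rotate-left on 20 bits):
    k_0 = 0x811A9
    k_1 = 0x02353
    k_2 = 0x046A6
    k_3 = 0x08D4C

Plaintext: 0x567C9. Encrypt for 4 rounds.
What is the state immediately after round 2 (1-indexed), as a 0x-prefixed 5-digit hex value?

0xEF2CA

s_0 = plaintext = 0x567C9
s_1 = Round(s_0, k_0) = 0xCE953
s_2 = Round(s_1, k_1) = 0xEF2CA
s_3 = Round(s_2, k_2) = 0x29890
s_4 = Round(s_3, k_3) = 0x06CC8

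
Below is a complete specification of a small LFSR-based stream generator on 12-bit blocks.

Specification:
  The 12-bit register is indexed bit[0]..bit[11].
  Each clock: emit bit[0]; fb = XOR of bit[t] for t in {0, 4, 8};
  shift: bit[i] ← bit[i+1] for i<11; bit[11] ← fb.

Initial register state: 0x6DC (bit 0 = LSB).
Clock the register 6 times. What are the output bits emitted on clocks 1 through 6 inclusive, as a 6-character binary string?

reg_0 = 0x6DC
clock 1: out=0, reg = 0xB6E
clock 2: out=0, reg = 0xDB7
clock 3: out=1, reg = 0xEDB
clock 4: out=1, reg = 0x76D
clock 5: out=1, reg = 0x3B6
clock 6: out=0, reg = 0x1DB

001110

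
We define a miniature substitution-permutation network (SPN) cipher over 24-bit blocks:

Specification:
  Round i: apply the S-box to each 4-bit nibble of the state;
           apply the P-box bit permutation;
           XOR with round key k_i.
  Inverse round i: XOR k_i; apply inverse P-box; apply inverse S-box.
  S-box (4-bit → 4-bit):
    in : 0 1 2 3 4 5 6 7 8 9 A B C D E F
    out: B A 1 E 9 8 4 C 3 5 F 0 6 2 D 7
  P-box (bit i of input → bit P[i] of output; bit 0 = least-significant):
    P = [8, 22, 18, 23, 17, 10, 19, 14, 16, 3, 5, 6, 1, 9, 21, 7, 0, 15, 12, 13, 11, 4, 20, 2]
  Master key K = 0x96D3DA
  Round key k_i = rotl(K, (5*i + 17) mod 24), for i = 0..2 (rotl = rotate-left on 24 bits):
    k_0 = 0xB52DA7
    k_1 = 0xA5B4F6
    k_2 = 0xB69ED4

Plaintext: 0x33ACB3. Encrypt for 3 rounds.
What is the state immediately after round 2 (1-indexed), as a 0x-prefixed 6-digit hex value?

0x8059D8

s_0 = plaintext = 0x33ACB3
s_1 = Round(s_0, k_0) = 0x419F19
s_2 = Round(s_1, k_1) = 0x8059D8
s_3 = Round(s_2, k_2) = 0xF73365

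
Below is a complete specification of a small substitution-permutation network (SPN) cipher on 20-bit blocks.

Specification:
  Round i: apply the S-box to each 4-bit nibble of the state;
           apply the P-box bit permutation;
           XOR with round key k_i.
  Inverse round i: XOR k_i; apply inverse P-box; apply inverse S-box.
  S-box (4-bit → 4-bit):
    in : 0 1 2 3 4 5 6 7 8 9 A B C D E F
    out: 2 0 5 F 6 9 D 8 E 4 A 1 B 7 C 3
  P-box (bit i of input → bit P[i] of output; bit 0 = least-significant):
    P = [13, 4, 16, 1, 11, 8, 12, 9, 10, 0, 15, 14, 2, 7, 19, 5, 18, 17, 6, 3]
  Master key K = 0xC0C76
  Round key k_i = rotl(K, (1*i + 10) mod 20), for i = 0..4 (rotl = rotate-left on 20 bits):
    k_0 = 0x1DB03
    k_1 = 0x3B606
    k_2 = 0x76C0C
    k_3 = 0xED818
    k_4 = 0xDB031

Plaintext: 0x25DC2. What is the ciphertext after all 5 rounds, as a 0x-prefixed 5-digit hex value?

0x7B50C

s_0 = plaintext = 0x25DC2
s_1 = Round(s_0, k_0) = 0x47466
s_2 = Round(s_1, k_1) = 0x00C65
s_3 = Round(s_2, k_2) = 0x5128F
s_4 = Round(s_3, k_3) = 0xA6F00
s_5 = Round(s_4, k_4) = 0x7B50C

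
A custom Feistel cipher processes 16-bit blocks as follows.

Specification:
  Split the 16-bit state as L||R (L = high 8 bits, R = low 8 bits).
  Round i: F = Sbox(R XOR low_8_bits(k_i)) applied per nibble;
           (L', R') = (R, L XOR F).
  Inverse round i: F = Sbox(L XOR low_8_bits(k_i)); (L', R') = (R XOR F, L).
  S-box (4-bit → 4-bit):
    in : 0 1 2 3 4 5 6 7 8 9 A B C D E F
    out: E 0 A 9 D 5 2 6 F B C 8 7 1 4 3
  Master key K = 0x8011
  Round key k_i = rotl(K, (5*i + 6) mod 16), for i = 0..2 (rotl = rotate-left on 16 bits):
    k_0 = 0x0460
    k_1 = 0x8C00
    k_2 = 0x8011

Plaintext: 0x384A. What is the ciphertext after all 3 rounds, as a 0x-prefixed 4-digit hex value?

s_0 = plaintext = 0x384A
s_1 = Round(s_0, k_0) = 0x4A94
s_2 = Round(s_1, k_1) = 0x94F7
s_3 = Round(s_2, k_2) = 0xF7D6

0xF7D6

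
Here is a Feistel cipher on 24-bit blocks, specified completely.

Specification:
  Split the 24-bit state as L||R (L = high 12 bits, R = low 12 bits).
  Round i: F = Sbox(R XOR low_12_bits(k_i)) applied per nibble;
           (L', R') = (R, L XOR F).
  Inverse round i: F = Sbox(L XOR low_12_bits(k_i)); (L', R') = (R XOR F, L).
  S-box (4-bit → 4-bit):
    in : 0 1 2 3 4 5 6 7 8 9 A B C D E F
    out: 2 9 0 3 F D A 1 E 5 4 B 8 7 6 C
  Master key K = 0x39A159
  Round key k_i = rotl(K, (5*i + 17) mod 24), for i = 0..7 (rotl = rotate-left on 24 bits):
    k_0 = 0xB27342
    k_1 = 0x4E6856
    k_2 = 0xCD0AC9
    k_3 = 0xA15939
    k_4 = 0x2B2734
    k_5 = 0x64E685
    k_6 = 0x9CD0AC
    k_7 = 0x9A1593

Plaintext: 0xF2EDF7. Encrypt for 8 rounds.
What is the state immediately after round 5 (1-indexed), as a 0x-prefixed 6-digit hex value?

s_0 = plaintext = 0xF2EDF7
s_1 = Round(s_0, k_0) = 0xDF7993
s_2 = Round(s_1, k_1) = 0x99347A
s_3 = Round(s_2, k_2) = 0x47AF20
s_4 = Round(s_3, k_3) = 0xF20EEF
s_5 = Round(s_4, k_4) = 0xEEFA5B
s_6 = Round(s_5, k_5) = 0xA5B699
s_7 = Round(s_6, k_6) = 0x699066
s_8 = Round(s_7, k_7) = 0x066B54

0xEEFA5B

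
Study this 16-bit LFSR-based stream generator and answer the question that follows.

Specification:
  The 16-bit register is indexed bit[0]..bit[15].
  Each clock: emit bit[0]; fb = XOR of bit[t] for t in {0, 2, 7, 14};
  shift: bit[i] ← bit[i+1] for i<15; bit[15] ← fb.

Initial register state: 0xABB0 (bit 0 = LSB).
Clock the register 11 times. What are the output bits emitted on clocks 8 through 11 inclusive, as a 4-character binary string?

1110

reg_0 = 0xABB0
clock 1: out=0, reg = 0xD5D8
clock 2: out=0, reg = 0x6AEC
clock 3: out=0, reg = 0xB576
clock 4: out=0, reg = 0xDABB
clock 5: out=1, reg = 0xED5D
clock 6: out=1, reg = 0xF6AE
clock 7: out=0, reg = 0xFB57
clock 8: out=1, reg = 0xFDAB
clock 9: out=1, reg = 0xFED5
clock 10: out=1, reg = 0x7F6A
clock 11: out=0, reg = 0xBFB5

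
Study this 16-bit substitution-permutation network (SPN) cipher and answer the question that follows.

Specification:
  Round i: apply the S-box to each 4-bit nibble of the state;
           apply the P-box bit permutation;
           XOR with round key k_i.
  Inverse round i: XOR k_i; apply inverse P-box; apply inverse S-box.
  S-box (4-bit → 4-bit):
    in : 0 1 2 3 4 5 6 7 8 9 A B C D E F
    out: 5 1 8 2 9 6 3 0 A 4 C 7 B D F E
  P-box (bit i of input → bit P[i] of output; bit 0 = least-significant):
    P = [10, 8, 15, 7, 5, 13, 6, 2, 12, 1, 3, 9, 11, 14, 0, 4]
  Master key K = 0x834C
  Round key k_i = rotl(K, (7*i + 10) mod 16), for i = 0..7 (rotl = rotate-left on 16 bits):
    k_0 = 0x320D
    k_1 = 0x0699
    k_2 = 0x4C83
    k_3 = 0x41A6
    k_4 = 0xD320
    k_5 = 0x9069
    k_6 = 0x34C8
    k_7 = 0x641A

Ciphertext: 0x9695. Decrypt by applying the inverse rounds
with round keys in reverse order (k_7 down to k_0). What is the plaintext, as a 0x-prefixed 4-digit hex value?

s_0 = ciphertext = 0x9695
s_1 = InvRound(s_0, k_7) = 0x5E8A
s_2 = InvRound(s_1, k_6) = 0x6857
s_3 = InvRound(s_2, k_5) = 0xCBC9
s_4 = InvRound(s_3, k_4) = 0x0002
s_5 = InvRound(s_4, k_3) = 0x3748
s_6 = InvRound(s_5, k_2) = 0xBE58
s_7 = InvRound(s_6, k_1) = 0x015A
s_8 = InvRound(s_7, k_0) = 0xACF3

0xACF3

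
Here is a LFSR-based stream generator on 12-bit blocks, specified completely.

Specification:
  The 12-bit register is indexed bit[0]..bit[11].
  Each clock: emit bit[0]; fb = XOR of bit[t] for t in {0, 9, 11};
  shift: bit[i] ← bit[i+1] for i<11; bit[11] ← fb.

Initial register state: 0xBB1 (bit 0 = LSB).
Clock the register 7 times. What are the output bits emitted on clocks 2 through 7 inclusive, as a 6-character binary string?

000110

reg_0 = 0xBB1
clock 1: out=1, reg = 0xDD8
clock 2: out=0, reg = 0xEEC
clock 3: out=0, reg = 0x776
clock 4: out=0, reg = 0xBBB
clock 5: out=1, reg = 0xDDD
clock 6: out=1, reg = 0x6EE
clock 7: out=0, reg = 0xB77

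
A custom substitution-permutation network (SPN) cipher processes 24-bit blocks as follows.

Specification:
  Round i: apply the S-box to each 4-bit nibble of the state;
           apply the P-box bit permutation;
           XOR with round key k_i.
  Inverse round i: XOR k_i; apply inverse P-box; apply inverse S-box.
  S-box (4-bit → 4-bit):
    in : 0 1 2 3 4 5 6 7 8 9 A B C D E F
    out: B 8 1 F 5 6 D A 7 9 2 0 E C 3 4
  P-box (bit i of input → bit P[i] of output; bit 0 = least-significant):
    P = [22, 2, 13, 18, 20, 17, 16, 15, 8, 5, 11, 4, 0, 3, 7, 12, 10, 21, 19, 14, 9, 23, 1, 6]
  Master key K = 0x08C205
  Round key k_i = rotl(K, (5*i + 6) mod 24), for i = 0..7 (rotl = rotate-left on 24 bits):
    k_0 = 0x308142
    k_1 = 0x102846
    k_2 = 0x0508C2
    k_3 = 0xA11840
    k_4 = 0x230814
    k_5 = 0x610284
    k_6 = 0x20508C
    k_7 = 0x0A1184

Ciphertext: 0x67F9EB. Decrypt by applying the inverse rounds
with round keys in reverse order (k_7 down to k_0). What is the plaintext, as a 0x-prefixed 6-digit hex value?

s_0 = ciphertext = 0x67F9EB
s_1 = InvRound(s_0, k_7) = 0xDCE5D3
s_2 = InvRound(s_1, k_6) = 0xC80993
s_3 = InvRound(s_2, k_5) = 0x8526FA
s_4 = InvRound(s_3, k_4) = 0x3E55AC
s_5 = InvRound(s_4, k_3) = 0x765887
s_6 = InvRound(s_5, k_2) = 0x179B8E
s_7 = InvRound(s_6, k_1) = 0x9BC2CD
s_8 = InvRound(s_7, k_0) = 0x8C825A

0x8C825A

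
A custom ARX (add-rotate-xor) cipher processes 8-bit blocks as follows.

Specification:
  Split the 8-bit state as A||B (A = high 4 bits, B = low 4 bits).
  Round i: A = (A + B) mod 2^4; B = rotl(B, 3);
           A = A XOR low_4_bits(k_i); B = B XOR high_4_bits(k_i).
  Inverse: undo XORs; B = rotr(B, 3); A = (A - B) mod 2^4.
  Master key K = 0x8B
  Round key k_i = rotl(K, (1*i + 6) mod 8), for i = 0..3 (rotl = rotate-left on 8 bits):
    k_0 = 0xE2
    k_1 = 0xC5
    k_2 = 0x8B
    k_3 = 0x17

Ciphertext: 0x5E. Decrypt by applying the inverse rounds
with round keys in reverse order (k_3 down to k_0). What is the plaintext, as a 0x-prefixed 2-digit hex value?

0x45

s_0 = ciphertext = 0x5E
s_1 = InvRound(s_0, k_3) = 0x3F
s_2 = InvRound(s_1, k_2) = 0xAE
s_3 = InvRound(s_2, k_1) = 0xB4
s_4 = InvRound(s_3, k_0) = 0x45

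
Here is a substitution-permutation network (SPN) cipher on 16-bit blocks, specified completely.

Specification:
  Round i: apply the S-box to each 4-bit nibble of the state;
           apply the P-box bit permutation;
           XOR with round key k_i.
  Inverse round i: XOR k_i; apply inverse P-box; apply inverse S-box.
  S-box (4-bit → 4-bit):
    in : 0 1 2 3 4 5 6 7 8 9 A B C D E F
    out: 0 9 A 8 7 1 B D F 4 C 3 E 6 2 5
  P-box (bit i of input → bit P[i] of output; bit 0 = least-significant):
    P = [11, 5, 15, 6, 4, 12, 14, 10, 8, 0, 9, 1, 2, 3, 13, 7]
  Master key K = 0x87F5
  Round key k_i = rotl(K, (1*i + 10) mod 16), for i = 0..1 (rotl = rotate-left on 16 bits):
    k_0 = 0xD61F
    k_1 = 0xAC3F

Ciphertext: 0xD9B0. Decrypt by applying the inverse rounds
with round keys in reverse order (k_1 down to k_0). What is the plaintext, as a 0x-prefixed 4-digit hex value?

0x6243

s_0 = ciphertext = 0xD9B0
s_1 = InvRound(s_0, k_1) = 0x86C0
s_2 = InvRound(s_1, k_0) = 0x6243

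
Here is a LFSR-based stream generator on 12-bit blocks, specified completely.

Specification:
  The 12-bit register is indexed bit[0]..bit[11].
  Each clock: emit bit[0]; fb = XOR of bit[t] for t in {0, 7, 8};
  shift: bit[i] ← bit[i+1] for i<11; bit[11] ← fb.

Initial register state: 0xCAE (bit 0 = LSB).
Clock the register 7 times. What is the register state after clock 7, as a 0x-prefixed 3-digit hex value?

reg_0 = 0xCAE
clock 1: out=0, reg = 0xE57
clock 2: out=1, reg = 0xF2B
clock 3: out=1, reg = 0x795
clock 4: out=1, reg = 0xBCA
clock 5: out=0, reg = 0x5E5
clock 6: out=1, reg = 0xAF2
clock 7: out=0, reg = 0xD79

0xD79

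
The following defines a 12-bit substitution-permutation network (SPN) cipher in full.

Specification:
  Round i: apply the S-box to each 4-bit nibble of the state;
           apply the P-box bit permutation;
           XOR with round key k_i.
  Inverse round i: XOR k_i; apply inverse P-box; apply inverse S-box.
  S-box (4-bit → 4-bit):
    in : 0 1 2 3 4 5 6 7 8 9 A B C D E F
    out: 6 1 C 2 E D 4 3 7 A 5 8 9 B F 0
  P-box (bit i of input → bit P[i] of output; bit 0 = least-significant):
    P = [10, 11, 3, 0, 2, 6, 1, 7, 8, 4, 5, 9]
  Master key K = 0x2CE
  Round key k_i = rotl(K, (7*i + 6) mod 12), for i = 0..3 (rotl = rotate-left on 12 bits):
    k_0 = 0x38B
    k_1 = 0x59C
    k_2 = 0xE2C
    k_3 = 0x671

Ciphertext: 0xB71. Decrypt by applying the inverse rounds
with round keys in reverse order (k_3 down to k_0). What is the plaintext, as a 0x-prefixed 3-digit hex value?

s_0 = ciphertext = 0xB71
s_1 = InvRound(s_0, k_3) = 0x1F7
s_2 = InvRound(s_1, k_2) = 0xD4E
s_3 = InvRound(s_2, k_1) = 0x343
s_4 = InvRound(s_3, k_0) = 0xF96

0xF96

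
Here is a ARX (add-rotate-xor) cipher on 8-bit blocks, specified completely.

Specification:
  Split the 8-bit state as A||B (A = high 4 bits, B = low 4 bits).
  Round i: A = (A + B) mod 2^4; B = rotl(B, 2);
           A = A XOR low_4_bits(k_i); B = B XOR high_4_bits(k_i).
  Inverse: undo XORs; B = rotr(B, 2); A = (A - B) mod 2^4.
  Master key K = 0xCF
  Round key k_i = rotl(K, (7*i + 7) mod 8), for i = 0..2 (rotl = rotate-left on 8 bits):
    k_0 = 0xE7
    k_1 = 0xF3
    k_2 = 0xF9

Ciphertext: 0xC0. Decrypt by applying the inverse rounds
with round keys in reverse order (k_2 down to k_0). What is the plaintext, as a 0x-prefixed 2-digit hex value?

s_0 = ciphertext = 0xC0
s_1 = InvRound(s_0, k_2) = 0x6F
s_2 = InvRound(s_1, k_1) = 0x50
s_3 = InvRound(s_2, k_0) = 0x7B

0x7B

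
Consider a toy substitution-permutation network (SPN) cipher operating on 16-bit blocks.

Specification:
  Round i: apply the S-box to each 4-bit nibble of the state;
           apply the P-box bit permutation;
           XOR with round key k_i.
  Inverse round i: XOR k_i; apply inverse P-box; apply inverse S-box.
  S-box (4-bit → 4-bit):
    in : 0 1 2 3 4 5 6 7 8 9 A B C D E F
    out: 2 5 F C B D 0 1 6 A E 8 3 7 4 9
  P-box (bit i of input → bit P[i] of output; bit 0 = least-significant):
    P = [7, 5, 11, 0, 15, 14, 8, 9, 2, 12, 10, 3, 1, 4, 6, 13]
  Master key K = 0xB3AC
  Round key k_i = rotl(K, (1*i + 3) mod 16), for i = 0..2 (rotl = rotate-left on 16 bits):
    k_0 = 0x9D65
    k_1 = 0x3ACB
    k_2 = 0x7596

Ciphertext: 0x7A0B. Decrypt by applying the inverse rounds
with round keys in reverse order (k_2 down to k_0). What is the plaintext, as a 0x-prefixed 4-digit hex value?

0xAA5E

s_0 = ciphertext = 0x7A0B
s_1 = InvRound(s_0, k_2) = 0x0535
s_2 = InvRound(s_1, k_1) = 0x223D
s_3 = InvRound(s_2, k_0) = 0xAA5E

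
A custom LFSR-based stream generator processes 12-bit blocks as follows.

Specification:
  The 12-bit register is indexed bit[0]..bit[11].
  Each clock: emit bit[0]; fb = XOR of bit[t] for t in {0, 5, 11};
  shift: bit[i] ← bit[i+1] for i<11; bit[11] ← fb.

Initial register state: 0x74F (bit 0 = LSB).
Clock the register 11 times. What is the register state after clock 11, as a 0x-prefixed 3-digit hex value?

reg_0 = 0x74F
clock 1: out=1, reg = 0xBA7
clock 2: out=1, reg = 0xDD3
clock 3: out=1, reg = 0x6E9
clock 4: out=1, reg = 0x374
clock 5: out=0, reg = 0x9BA
clock 6: out=0, reg = 0x4DD
clock 7: out=1, reg = 0xA6E
clock 8: out=0, reg = 0x537
clock 9: out=1, reg = 0x29B
clock 10: out=1, reg = 0x94D
clock 11: out=1, reg = 0x4A6

0x4A6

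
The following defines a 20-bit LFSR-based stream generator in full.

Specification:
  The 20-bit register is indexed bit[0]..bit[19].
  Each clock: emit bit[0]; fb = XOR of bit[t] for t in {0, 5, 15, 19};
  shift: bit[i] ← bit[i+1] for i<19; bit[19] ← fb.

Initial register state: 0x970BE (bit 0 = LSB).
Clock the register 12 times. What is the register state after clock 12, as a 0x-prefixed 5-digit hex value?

0x81897

reg_0 = 0x970BE
clock 1: out=0, reg = 0x4B85F
clock 2: out=1, reg = 0x25C2F
clock 3: out=1, reg = 0x12E17
clock 4: out=1, reg = 0x8970B
clock 5: out=1, reg = 0xC4B85
clock 6: out=1, reg = 0x625C2
clock 7: out=0, reg = 0x312E1
clock 8: out=1, reg = 0x18970
clock 9: out=0, reg = 0x0C4B8
clock 10: out=0, reg = 0x0625C
clock 11: out=0, reg = 0x0312E
clock 12: out=0, reg = 0x81897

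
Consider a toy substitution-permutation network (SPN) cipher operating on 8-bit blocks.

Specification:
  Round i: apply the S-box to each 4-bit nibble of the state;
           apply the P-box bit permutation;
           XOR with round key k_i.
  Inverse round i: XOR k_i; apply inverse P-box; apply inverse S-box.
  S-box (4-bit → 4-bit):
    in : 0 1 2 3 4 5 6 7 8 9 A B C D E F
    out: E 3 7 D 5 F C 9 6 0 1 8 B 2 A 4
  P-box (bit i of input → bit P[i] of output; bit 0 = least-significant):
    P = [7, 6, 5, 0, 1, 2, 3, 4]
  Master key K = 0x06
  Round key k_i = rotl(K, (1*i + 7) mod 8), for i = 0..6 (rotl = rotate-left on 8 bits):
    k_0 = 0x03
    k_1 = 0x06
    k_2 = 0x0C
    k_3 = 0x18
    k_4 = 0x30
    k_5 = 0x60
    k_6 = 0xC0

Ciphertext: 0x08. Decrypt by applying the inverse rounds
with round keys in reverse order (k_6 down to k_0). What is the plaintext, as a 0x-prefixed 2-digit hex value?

0x34

s_0 = ciphertext = 0x08
s_1 = InvRound(s_0, k_6) = 0xF1
s_2 = InvRound(s_1, k_5) = 0xB7
s_3 = InvRound(s_2, k_4) = 0x17
s_4 = InvRound(s_3, k_3) = 0x2B
s_5 = InvRound(s_4, k_2) = 0x16
s_6 = InvRound(s_5, k_1) = 0xB9
s_7 = InvRound(s_6, k_0) = 0x34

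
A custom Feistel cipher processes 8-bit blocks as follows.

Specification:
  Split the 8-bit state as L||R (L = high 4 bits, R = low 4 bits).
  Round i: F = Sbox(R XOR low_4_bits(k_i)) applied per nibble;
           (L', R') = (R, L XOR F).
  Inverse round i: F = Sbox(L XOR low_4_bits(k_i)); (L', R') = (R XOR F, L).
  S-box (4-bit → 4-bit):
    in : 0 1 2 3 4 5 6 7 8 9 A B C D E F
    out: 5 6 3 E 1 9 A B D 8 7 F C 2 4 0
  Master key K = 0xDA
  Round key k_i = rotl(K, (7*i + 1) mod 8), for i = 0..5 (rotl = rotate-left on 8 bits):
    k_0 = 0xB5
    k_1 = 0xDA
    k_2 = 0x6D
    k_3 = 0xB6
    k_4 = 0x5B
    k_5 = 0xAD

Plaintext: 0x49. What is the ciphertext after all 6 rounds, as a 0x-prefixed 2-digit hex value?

s_0 = plaintext = 0x49
s_1 = Round(s_0, k_0) = 0x98
s_2 = Round(s_1, k_1) = 0x8A
s_3 = Round(s_2, k_2) = 0xA3
s_4 = Round(s_3, k_3) = 0x33
s_5 = Round(s_4, k_4) = 0x3E
s_6 = Round(s_5, k_5) = 0xED

0xED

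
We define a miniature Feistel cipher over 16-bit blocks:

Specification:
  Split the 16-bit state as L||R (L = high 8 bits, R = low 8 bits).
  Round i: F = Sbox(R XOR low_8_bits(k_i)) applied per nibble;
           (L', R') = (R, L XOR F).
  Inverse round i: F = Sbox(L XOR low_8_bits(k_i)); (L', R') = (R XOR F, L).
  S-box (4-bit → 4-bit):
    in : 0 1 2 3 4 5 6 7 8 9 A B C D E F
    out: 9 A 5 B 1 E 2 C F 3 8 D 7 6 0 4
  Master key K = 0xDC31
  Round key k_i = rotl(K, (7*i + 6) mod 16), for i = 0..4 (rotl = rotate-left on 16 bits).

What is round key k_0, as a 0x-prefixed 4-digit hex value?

0x0C77

K = 0xDC31
k_0 = rotl(K, (7*0+6) mod 16) = rotl(K, 6) = 0x0C77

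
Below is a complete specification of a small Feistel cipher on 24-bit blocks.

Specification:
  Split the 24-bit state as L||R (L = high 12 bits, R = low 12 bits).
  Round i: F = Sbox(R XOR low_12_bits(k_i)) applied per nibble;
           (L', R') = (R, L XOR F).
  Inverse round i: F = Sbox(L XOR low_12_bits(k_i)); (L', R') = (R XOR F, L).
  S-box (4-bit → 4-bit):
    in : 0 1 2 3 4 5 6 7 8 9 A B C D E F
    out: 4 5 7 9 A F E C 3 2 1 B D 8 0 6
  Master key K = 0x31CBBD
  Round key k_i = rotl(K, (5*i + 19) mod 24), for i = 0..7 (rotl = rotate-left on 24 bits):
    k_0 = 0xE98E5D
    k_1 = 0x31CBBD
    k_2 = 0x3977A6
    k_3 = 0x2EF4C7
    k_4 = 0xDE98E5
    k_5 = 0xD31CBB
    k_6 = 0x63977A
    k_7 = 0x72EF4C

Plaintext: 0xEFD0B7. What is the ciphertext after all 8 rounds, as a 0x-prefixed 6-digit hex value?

s_0 = plaintext = 0xEFD0B7
s_1 = Round(s_0, k_0) = 0x0B7EFC
s_2 = Round(s_1, k_1) = 0xEFCF12
s_3 = Round(s_2, k_2) = 0xF12D46
s_4 = Round(s_3, k_3) = 0xD46D27
s_5 = Round(s_4, k_4) = 0xD27291
s_6 = Round(s_5, k_5) = 0x291D56
s_7 = Round(s_6, k_6) = 0xD563EC
s_8 = Round(s_7, k_7) = 0x3EC042

0x3EC042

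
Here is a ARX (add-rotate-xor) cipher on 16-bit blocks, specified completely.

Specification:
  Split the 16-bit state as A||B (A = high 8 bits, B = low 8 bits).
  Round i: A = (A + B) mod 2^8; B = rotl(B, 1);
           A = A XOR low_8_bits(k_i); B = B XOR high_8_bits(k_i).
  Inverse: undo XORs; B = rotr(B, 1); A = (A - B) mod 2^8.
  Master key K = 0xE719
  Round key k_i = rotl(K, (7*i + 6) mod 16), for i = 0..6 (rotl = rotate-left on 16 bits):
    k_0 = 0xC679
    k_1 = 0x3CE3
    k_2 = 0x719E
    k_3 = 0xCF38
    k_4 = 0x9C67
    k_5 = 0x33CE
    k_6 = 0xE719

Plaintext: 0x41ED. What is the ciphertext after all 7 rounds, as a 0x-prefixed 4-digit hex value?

0x355A

s_0 = plaintext = 0x41ED
s_1 = Round(s_0, k_0) = 0x571D
s_2 = Round(s_1, k_1) = 0x9706
s_3 = Round(s_2, k_2) = 0x037D
s_4 = Round(s_3, k_3) = 0xB835
s_5 = Round(s_4, k_4) = 0x8AF6
s_6 = Round(s_5, k_5) = 0x4EDE
s_7 = Round(s_6, k_6) = 0x355A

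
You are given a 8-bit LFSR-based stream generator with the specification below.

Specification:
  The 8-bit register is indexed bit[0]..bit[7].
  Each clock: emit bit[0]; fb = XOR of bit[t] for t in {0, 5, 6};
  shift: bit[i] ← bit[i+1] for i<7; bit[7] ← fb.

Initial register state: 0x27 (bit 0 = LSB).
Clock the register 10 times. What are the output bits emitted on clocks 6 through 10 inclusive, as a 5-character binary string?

reg_0 = 0x27
clock 1: out=1, reg = 0x13
clock 2: out=1, reg = 0x89
clock 3: out=1, reg = 0xC4
clock 4: out=0, reg = 0xE2
clock 5: out=0, reg = 0x71
clock 6: out=1, reg = 0xB8
clock 7: out=0, reg = 0xDC
clock 8: out=0, reg = 0xEE
clock 9: out=0, reg = 0x77
clock 10: out=1, reg = 0xBB

10001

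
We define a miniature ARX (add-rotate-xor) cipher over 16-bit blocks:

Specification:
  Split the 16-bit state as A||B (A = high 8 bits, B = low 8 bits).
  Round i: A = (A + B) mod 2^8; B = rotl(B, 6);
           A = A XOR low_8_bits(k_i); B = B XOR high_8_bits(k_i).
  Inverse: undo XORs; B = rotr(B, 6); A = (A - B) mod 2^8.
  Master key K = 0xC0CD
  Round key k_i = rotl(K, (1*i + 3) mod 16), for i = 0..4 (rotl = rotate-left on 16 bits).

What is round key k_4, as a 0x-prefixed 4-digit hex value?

0x66E0

K = 0xC0CD
k_0 = rotl(K, (1*0+3) mod 16) = rotl(K, 3) = 0x066E
k_1 = rotl(K, (1*1+3) mod 16) = rotl(K, 4) = 0x0CDC
k_2 = rotl(K, (1*2+3) mod 16) = rotl(K, 5) = 0x19B8
k_3 = rotl(K, (1*3+3) mod 16) = rotl(K, 6) = 0x3370
k_4 = rotl(K, (1*4+3) mod 16) = rotl(K, 7) = 0x66E0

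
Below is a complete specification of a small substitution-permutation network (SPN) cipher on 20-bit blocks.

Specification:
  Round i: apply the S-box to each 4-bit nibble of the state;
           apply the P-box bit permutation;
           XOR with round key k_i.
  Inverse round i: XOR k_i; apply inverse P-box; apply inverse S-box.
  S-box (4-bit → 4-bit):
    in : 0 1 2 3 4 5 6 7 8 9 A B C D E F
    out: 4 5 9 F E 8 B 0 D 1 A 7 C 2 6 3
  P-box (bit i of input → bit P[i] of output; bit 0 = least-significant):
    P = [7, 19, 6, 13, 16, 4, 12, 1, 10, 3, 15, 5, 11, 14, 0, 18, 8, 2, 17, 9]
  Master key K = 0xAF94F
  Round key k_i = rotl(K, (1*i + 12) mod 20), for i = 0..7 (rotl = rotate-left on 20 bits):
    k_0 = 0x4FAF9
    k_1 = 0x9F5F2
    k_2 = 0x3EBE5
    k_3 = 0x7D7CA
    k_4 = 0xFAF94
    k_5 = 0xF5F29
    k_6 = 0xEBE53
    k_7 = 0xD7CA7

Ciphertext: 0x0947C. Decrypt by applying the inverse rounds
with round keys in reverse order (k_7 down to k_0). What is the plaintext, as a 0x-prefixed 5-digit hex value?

0x5B737

s_0 = ciphertext = 0x0947C
s_1 = InvRound(s_0, k_7) = 0x73E63
s_2 = InvRound(s_1, k_6) = 0x77CFD
s_3 = InvRound(s_2, k_5) = 0x677D3
s_4 = InvRound(s_3, k_4) = 0xDB08E
s_5 = InvRound(s_4, k_3) = 0x3D974
s_6 = InvRound(s_5, k_2) = 0x507E2
s_7 = InvRound(s_6, k_1) = 0x5A0EA
s_8 = InvRound(s_7, k_0) = 0x5B737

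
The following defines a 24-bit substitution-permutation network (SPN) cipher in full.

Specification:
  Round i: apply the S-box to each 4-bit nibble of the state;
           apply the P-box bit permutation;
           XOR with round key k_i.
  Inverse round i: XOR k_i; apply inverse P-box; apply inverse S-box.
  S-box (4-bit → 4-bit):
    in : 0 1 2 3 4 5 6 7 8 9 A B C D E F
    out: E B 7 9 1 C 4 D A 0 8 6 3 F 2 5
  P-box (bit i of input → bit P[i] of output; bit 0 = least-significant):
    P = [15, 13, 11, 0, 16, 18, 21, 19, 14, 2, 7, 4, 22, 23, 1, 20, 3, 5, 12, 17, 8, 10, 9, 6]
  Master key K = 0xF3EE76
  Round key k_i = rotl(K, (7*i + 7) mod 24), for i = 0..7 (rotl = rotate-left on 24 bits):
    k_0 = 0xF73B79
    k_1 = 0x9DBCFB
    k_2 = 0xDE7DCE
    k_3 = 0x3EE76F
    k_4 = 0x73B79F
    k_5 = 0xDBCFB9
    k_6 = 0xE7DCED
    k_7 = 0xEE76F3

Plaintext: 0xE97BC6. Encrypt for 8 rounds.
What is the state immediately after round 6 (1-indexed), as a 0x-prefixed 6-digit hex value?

0x899ECF

s_0 = plaintext = 0xE97BC6
s_1 = Round(s_0, k_0) = 0xA237FF
s_2 = Round(s_1, k_1) = 0xEC6403
s_3 = Round(s_2, k_2) = 0xF2B9E5
s_4 = Round(s_3, k_3) = 0xBAFC44
s_5 = Round(s_4, k_4) = 0x307199
s_6 = Round(s_5, k_5) = 0x899ECF
s_7 = Round(s_6, k_6) = 0xE250A9
s_8 = Round(s_7, k_7) = 0xF6624D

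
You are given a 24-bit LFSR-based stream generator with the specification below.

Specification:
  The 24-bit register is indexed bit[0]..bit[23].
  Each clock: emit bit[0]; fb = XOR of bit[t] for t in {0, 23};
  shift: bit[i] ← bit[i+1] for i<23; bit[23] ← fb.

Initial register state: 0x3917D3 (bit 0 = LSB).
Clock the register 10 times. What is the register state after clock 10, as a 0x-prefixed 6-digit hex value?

reg_0 = 0x3917D3
clock 1: out=1, reg = 0x9C8BE9
clock 2: out=1, reg = 0x4E45F4
clock 3: out=0, reg = 0x2722FA
clock 4: out=0, reg = 0x13917D
clock 5: out=1, reg = 0x89C8BE
clock 6: out=0, reg = 0xC4E45F
clock 7: out=1, reg = 0x62722F
clock 8: out=1, reg = 0xB13917
clock 9: out=1, reg = 0x589C8B
clock 10: out=1, reg = 0xAC4E45

0xAC4E45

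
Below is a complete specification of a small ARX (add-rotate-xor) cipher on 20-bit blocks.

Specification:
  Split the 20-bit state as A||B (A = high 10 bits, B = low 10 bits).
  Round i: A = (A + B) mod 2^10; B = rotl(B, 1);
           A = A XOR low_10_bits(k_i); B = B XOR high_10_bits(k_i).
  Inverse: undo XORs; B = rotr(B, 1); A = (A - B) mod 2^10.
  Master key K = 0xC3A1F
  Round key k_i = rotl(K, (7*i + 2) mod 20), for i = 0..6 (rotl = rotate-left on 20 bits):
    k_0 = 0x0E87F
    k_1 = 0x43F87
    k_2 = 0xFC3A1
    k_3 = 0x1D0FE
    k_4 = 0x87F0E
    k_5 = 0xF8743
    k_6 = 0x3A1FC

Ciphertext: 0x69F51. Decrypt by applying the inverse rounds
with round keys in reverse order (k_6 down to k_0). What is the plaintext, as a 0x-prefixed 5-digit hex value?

s_0 = ciphertext = 0x69F51
s_1 = InvRound(s_0, k_6) = 0x1FFDC
s_2 = InvRound(s_1, k_5) = 0x47A1E
s_3 = InvRound(s_2, k_4) = 0x04200
s_4 = InvRound(s_3, k_3) = 0xED13A
s_5 = InvRound(s_4, k_2) = 0xAC165
s_6 = InvRound(s_5, k_1) = 0x40835
s_7 = InvRound(s_6, k_0) = 0xDDA07

0xDDA07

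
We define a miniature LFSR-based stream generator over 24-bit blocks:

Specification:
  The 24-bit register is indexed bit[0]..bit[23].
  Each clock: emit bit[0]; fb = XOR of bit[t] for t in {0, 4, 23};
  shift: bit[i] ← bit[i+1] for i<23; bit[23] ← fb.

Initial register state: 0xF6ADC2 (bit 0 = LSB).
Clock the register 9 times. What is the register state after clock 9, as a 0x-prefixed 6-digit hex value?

0x7AFB56

reg_0 = 0xF6ADC2
clock 1: out=0, reg = 0xFB56E1
clock 2: out=1, reg = 0x7DAB70
clock 3: out=0, reg = 0xBED5B8
clock 4: out=0, reg = 0x5F6ADC
clock 5: out=0, reg = 0xAFB56E
clock 6: out=0, reg = 0xD7DAB7
clock 7: out=1, reg = 0xEBED5B
clock 8: out=1, reg = 0xF5F6AD
clock 9: out=1, reg = 0x7AFB56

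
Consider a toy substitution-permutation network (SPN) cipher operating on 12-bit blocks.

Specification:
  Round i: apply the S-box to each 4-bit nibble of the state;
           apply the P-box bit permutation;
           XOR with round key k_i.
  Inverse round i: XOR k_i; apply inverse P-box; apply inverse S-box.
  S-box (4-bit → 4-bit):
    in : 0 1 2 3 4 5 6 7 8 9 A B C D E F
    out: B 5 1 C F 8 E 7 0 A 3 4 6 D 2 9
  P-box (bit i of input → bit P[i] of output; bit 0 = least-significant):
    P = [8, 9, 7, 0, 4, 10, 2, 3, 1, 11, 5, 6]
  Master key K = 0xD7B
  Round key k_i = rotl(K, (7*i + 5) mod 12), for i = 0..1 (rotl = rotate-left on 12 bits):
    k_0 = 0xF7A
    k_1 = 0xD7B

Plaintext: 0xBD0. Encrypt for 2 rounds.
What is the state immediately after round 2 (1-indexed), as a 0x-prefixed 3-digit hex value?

0x2C7

s_0 = plaintext = 0xBD0
s_1 = Round(s_0, k_0) = 0xC47
s_2 = Round(s_1, k_1) = 0x2C7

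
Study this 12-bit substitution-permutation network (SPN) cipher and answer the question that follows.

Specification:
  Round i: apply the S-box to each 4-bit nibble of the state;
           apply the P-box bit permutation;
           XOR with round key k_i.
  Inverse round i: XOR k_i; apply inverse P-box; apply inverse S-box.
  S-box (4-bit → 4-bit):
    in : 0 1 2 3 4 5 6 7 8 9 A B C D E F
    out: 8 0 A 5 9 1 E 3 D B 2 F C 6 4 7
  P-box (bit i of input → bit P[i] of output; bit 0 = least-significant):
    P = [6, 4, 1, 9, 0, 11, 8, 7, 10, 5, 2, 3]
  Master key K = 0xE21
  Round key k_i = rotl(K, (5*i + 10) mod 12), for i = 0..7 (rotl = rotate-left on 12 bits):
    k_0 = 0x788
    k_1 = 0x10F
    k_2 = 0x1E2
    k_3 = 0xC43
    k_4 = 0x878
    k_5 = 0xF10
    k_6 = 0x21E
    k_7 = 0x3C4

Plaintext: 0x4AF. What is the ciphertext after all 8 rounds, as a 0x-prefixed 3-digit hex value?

s_0 = plaintext = 0x4AF
s_1 = Round(s_0, k_0) = 0xBD2
s_2 = Round(s_1, k_1) = 0xE33
s_3 = Round(s_2, k_2) = 0x0A5
s_4 = Round(s_3, k_3) = 0x40B
s_5 = Round(s_4, k_4) = 0xEA2
s_6 = Round(s_5, k_5) = 0x504
s_7 = Round(s_6, k_6) = 0x4DE
s_8 = Round(s_7, k_7) = 0xECE

0xECE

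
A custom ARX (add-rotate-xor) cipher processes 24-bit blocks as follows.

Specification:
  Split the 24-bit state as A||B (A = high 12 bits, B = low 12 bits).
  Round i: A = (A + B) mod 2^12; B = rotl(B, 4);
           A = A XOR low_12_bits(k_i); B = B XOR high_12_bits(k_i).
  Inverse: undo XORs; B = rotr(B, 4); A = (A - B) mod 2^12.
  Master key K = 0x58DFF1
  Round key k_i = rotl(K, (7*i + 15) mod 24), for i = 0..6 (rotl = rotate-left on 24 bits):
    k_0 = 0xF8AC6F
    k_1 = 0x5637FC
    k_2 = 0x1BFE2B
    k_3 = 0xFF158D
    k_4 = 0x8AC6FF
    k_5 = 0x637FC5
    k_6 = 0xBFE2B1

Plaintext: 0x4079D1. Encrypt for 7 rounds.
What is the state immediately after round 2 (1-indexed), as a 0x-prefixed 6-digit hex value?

s_0 = plaintext = 0x4079D1
s_1 = Round(s_0, k_0) = 0x1B7293
s_2 = Round(s_1, k_1) = 0x3B6C51
s_3 = Round(s_2, k_2) = 0xE2C4A3
s_4 = Round(s_3, k_3) = 0x7425C5
s_5 = Round(s_4, k_4) = 0xBF84F9
s_6 = Round(s_5, k_5) = 0xF349A3
s_7 = Round(s_6, k_6) = 0xA661C7

0x3B6C51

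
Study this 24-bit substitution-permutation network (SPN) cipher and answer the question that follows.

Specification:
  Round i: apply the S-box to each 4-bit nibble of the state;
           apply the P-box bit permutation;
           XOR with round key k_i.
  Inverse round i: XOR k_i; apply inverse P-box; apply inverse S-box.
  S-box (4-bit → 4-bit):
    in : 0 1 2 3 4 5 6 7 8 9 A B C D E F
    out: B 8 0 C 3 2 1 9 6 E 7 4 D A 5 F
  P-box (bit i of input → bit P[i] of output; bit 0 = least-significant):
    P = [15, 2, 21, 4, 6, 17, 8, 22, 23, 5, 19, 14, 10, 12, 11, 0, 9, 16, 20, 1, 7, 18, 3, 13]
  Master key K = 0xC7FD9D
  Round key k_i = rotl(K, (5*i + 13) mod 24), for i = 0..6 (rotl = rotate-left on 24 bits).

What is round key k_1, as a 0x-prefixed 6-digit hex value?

0x771FF6

K = 0xC7FD9D
k_0 = rotl(K, (5*0+13) mod 24) = rotl(K, 13) = 0xB3B8FF
k_1 = rotl(K, (5*1+13) mod 24) = rotl(K, 18) = 0x771FF6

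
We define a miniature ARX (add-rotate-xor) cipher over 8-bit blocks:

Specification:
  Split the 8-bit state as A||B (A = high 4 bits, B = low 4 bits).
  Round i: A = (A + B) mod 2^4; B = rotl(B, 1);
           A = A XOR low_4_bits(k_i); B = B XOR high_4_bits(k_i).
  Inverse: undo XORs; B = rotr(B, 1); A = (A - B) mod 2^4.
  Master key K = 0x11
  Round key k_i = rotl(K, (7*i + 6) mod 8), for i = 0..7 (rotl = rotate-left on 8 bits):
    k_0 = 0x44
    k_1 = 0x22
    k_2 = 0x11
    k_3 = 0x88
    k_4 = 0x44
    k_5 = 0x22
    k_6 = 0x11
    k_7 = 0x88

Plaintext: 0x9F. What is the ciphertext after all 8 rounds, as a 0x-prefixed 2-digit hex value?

s_0 = plaintext = 0x9F
s_1 = Round(s_0, k_0) = 0xCB
s_2 = Round(s_1, k_1) = 0x55
s_3 = Round(s_2, k_2) = 0xBB
s_4 = Round(s_3, k_3) = 0xEF
s_5 = Round(s_4, k_4) = 0x9B
s_6 = Round(s_5, k_5) = 0x65
s_7 = Round(s_6, k_6) = 0xAB
s_8 = Round(s_7, k_7) = 0xDF

0xDF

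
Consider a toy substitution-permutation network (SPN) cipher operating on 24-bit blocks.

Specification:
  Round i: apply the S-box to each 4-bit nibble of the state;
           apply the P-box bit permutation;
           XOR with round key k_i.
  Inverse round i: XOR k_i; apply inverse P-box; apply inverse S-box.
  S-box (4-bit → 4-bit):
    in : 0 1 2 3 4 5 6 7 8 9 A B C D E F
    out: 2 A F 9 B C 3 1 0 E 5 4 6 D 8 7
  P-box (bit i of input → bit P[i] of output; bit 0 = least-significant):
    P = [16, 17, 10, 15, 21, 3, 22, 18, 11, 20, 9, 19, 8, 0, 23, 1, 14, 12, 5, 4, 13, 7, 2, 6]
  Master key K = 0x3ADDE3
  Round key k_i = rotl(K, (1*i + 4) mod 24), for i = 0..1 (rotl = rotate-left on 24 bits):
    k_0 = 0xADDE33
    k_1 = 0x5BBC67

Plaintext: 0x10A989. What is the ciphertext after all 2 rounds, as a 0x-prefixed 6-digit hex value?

0x225F2C

s_0 = plaintext = 0x10A989
s_1 = Round(s_0, k_0) = 0x3749F3
s_2 = Round(s_1, k_1) = 0x225F2C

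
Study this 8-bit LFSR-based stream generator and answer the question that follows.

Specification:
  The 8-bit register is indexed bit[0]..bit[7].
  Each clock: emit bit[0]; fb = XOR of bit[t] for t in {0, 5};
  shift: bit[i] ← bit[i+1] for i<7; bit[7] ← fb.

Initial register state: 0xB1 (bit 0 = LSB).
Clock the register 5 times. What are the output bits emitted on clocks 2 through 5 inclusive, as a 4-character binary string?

reg_0 = 0xB1
clock 1: out=1, reg = 0x58
clock 2: out=0, reg = 0x2C
clock 3: out=0, reg = 0x96
clock 4: out=0, reg = 0x4B
clock 5: out=1, reg = 0xA5

0001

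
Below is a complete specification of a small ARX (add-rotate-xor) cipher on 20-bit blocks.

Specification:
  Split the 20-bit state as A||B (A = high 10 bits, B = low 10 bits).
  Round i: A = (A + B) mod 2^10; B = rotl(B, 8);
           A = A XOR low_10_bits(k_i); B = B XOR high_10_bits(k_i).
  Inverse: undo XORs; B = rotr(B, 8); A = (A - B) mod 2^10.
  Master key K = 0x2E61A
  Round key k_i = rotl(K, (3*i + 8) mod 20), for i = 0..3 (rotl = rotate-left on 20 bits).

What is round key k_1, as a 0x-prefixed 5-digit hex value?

0x0D173

K = 0x2E61A
k_0 = rotl(K, (3*0+8) mod 20) = rotl(K, 8) = 0x61A2E
k_1 = rotl(K, (3*1+8) mod 20) = rotl(K, 11) = 0x0D173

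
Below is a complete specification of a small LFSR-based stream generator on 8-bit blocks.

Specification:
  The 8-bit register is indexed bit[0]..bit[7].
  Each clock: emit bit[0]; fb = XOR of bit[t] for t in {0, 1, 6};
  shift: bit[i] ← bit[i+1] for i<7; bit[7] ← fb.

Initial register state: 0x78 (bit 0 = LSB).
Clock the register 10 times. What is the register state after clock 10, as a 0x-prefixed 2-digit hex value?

reg_0 = 0x78
clock 1: out=0, reg = 0xBC
clock 2: out=0, reg = 0x5E
clock 3: out=0, reg = 0x2F
clock 4: out=1, reg = 0x17
clock 5: out=1, reg = 0x0B
clock 6: out=1, reg = 0x05
clock 7: out=1, reg = 0x82
clock 8: out=0, reg = 0xC1
clock 9: out=1, reg = 0x60
clock 10: out=0, reg = 0xB0

0xB0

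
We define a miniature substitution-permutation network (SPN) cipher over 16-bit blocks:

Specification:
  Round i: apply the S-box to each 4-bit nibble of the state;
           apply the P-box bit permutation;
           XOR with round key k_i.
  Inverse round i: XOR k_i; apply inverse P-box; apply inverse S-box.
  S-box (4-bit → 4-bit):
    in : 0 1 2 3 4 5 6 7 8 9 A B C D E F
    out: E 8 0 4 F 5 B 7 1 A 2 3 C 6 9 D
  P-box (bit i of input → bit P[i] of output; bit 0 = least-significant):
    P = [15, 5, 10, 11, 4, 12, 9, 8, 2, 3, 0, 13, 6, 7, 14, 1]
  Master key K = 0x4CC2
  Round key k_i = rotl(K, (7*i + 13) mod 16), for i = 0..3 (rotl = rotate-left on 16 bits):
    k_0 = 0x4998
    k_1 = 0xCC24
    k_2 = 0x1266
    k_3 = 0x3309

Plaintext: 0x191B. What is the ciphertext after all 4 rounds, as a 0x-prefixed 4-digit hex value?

s_0 = plaintext = 0x191B
s_1 = Round(s_0, k_0) = 0xE8B2
s_2 = Round(s_1, k_1) = 0xDC72
s_3 = Round(s_2, k_2) = 0x60F7
s_4 = Round(s_3, k_3) = 0x94F2

0x94F2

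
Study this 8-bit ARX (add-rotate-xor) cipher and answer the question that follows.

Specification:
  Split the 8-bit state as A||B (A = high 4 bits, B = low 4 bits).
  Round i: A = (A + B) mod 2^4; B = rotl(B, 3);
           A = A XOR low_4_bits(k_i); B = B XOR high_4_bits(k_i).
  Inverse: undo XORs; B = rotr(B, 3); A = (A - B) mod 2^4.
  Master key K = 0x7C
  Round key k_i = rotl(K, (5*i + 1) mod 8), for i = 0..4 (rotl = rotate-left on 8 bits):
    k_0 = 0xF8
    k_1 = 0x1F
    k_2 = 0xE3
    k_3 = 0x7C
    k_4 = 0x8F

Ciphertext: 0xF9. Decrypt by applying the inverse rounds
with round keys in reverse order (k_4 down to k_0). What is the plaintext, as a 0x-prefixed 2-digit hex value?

s_0 = ciphertext = 0xF9
s_1 = InvRound(s_0, k_4) = 0xE2
s_2 = InvRound(s_1, k_3) = 0x8A
s_3 = InvRound(s_2, k_2) = 0x38
s_4 = InvRound(s_3, k_1) = 0x93
s_5 = InvRound(s_4, k_0) = 0x89

0x89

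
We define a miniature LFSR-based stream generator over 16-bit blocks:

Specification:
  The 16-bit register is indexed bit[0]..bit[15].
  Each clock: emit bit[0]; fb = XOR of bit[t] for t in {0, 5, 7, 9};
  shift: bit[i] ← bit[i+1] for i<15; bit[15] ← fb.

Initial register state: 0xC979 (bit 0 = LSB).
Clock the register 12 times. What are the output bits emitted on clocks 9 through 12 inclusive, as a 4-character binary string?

1001

reg_0 = 0xC979
clock 1: out=1, reg = 0x64BC
clock 2: out=0, reg = 0x325E
clock 3: out=0, reg = 0x992F
clock 4: out=1, reg = 0x4C97
clock 5: out=1, reg = 0x264B
clock 6: out=1, reg = 0x1325
clock 7: out=1, reg = 0x8992
clock 8: out=0, reg = 0xC4C9
clock 9: out=1, reg = 0x6264
clock 10: out=0, reg = 0x3132
clock 11: out=0, reg = 0x9899
clock 12: out=1, reg = 0x4C4C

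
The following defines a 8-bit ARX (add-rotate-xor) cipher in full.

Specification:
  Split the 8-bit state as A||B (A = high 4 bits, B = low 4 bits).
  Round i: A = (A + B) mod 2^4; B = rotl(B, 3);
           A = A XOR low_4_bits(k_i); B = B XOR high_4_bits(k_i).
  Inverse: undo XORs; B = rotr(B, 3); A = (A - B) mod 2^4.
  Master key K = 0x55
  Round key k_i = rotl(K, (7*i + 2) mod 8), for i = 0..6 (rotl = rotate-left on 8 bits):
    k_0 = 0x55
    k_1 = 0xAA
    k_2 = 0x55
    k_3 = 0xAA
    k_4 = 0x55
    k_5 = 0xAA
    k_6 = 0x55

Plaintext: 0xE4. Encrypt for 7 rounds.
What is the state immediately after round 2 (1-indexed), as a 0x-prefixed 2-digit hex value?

0x41

s_0 = plaintext = 0xE4
s_1 = Round(s_0, k_0) = 0x77
s_2 = Round(s_1, k_1) = 0x41
s_3 = Round(s_2, k_2) = 0x0D
s_4 = Round(s_3, k_3) = 0x74
s_5 = Round(s_4, k_4) = 0xE7
s_6 = Round(s_5, k_5) = 0xF1
s_7 = Round(s_6, k_6) = 0x5D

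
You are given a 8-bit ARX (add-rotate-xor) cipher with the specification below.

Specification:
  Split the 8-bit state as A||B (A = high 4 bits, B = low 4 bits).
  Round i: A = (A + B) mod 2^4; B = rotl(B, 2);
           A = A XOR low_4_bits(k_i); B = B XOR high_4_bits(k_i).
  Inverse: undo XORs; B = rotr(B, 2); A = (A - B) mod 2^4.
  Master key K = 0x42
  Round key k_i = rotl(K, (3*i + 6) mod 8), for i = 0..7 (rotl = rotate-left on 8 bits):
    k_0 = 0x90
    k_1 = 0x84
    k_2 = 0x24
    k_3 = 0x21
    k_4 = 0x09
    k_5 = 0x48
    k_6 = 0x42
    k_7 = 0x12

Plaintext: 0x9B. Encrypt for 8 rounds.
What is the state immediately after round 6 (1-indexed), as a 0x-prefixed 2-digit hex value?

0x3B

s_0 = plaintext = 0x9B
s_1 = Round(s_0, k_0) = 0x47
s_2 = Round(s_1, k_1) = 0xF5
s_3 = Round(s_2, k_2) = 0x07
s_4 = Round(s_3, k_3) = 0x6F
s_5 = Round(s_4, k_4) = 0xCF
s_6 = Round(s_5, k_5) = 0x3B
s_7 = Round(s_6, k_6) = 0xCA
s_8 = Round(s_7, k_7) = 0x4B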